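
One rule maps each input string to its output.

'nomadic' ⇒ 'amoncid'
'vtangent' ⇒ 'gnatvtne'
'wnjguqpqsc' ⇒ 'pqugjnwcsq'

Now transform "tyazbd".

aytdbz

The rule is to move the last 3 characters to the front (rotate right by 3), then reverse the string.
For "tyazbd", step one produces "zbdtya"; step two turns that into "aytdbz".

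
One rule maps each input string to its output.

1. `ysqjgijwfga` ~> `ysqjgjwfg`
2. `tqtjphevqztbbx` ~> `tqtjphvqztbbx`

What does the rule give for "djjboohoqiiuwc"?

djjbhqwc

The transformation: remove every vowel.
So "djjboohoqiiuwc" becomes "djjbhqwc".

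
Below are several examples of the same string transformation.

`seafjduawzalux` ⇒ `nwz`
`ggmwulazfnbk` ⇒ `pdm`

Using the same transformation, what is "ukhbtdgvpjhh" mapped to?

What's happening: shift every letter 2 places forward in the alphabet (wrapping around), then keep only the last 3 characters.
For "ukhbtdgvpjhh" the result is "ljj".
(Check on "seafjduawzalux": → "ugchlfwcybcnwz" → "nwz" ✓)

ljj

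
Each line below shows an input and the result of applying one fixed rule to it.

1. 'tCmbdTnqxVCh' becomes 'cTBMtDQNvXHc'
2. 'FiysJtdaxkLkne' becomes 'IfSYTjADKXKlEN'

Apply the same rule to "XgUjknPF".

GxJuNKfp

The rule is to swap each adjacent pair of characters (1↔2, 3↔4, ...), then flip the case of every letter.
Starting from "XgUjknPF": after the first operation, "gXjUnkFP"; after the second, "GxJuNKfp".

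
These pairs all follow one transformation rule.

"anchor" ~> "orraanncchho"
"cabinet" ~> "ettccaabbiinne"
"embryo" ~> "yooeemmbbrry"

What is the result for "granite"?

The transformation: double every character, then move the last 3 characters to the front (rotate right by 3).
Working it through for "granite": intermediate "ggrraanniittee", final "teeggrraanniit".

teeggrraanniit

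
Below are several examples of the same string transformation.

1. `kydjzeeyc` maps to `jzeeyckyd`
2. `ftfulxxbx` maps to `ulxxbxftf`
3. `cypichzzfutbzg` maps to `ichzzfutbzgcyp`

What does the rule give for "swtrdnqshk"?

Rule — move the first 3 characters to the end (rotate left by 3).
On "swtrdnqshk" that produces "rdnqshkswt".

rdnqshkswt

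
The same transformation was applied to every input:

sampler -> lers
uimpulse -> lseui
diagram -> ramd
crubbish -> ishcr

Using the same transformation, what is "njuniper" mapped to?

Rule — move the last 3 characters to the front (rotate right by 3), then delete the last 3 characters.
Applying both steps to "njuniper": "pernjuni", then "pernj".

pernj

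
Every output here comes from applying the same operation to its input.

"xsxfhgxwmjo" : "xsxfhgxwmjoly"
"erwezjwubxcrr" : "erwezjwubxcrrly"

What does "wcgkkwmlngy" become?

The pattern: append "ly".
On "wcgkkwmlngy" that produces "wcgkkwmlngyly".

wcgkkwmlngyly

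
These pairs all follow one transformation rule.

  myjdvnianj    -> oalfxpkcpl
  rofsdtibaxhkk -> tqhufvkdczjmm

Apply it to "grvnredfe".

itxptgfhg

The rule is to shift every letter 2 places forward in the alphabet (wrapping around).
So "grvnredfe" becomes "itxptgfhg".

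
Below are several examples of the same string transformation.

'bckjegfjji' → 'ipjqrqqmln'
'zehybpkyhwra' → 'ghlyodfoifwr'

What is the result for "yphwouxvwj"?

fqwdocdevb

Rule — take characters alternately from the front and the back (1st, last, 2nd, 2nd-last, ...), then shift every letter 7 places forward in the alphabet (wrapping around).
Starting from "yphwouxvwj": after the first operation, "yjpwhvwxou"; after the second, "fqwdocdevb".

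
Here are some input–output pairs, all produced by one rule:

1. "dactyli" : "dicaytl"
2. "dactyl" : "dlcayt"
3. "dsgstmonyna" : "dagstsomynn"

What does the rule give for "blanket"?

btalkne

Rule — move the last character to the front, then swap each adjacent pair of characters (1↔2, 3↔4, ...).
Starting from "blanket": after the first operation, "tblanke"; after the second, "btalkne".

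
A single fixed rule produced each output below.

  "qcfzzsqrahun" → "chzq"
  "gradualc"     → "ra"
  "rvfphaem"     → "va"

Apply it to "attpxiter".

ttx

Looking at the pairs, the operation is to take characters alternately from the front and the back (1st, last, 2nd, 2nd-last, ...), then keep one character in every 3, starting at position 3 (positions 3rd, 6th, 9th, ...).
"attpxiter" → "ttx".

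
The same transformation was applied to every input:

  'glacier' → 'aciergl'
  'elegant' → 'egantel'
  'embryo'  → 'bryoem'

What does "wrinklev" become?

Looking at the pairs, the operation is to move the first 2 characters to the end (rotate left by 2).
On "wrinklev" that produces "inklevwr".

inklevwr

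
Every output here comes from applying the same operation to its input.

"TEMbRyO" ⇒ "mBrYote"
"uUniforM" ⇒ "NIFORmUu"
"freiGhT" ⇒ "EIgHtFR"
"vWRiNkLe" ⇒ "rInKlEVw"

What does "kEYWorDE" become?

The rule is to move the first 2 characters to the end (rotate left by 2), then flip the case of every letter.
Applying both steps to "kEYWorDE": "YWorDEkE", then "ywORdeKe".

ywORdeKe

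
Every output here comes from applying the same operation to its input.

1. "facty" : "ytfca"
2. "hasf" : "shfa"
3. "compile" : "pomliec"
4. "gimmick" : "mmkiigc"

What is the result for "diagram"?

Looking at the pairs, the operation is to sort the characters into reverse alphabetical order.
"diagram" → "rmigdaa".

rmigdaa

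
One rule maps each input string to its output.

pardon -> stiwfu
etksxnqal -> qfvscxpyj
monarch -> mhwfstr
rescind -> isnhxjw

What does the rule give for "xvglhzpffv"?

akkuemqlac

Looking at the pairs, the operation is to reverse the string, then shift every letter 5 places forward in the alphabet (wrapping around).
So "xvglhzpffv" becomes "akkuemqlac".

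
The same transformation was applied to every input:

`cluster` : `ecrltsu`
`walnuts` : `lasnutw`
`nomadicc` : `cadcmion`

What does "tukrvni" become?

Each output is the input with this applied: sort the characters into alphabetical order, then swap each adjacent pair of characters (1↔2, 3↔4, ...).
Applying both steps to "tukrvni": "iknrtuv", then "kirnutv".

kirnutv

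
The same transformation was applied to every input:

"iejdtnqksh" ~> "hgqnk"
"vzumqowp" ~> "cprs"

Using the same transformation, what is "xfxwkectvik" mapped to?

izhwl

The rule is to shift every letter 3 places forward in the alphabet (wrapping around), then keep every other character starting from the second (positions 2nd, 4th, 6th, ...).
So "xfxwkectvik" becomes "izhwl".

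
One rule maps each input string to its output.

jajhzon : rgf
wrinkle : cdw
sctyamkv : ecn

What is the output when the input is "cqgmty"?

elq

Each output is the input with this applied: shift every letter 8 places backward in the alphabet (wrapping around), then keep only the last 3 characters.
Doing the same to "cqgmty": "elq".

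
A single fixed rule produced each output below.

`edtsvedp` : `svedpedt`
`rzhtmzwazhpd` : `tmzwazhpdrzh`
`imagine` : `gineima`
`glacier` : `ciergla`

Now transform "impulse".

The pattern: move the first 3 characters to the end (rotate left by 3).
Doing the same to "impulse": "ulseimp".

ulseimp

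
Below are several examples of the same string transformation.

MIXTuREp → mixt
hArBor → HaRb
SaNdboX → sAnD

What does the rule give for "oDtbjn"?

The rule is to flip the case of every letter, then keep only the first 4 characters.
"oDtbjn" → "OdTBJN" → "OdTB".
(Check on "MIXTuREp": → "mixtUreP" → "mixt" ✓)

OdTB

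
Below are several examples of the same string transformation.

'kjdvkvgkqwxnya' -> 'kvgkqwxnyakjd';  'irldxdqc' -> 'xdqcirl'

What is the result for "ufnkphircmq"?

phircmqufn

In each case the input is transformed by: move the first 3 characters to the end (rotate left by 3), then delete the first character.
Starting from "ufnkphircmq": after the first operation, "kphircmqufn"; after the second, "phircmqufn".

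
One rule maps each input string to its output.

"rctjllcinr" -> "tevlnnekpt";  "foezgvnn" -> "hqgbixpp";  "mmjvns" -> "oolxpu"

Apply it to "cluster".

The transformation: shift every letter 2 places forward in the alphabet (wrapping around).
"cluster" → "enwuvgt".

enwuvgt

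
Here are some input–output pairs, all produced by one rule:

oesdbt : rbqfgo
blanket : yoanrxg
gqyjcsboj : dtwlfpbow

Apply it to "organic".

The rule is to swap each adjacent pair of characters (1↔2, 3↔4, ...), then shift every letter 13 places forward in the alphabet (wrapping around) — i.e. ROT13.
So "organic" becomes "ebntvap".

ebntvap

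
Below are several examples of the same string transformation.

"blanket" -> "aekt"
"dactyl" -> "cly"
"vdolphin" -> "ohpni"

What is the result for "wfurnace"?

uanec

Each output is the input with this applied: swap each adjacent pair of characters (1↔2, 3↔4, ...), then delete the first 3 characters.
Working it through for "wfurnace": intermediate "fwruanec", final "uanec".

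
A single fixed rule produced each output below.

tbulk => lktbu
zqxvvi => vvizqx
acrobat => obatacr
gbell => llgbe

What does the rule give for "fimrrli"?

The transformation: move the first 3 characters to the end (rotate left by 3).
On "fimrrli" that produces "rrlifim".

rrlifim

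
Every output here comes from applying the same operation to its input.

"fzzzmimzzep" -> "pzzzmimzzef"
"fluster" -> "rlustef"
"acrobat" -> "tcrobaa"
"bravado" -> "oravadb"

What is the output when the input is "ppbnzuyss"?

The transformation: swap the first and last characters.
Doing the same to "ppbnzuyss": "spbnzuysp".

spbnzuysp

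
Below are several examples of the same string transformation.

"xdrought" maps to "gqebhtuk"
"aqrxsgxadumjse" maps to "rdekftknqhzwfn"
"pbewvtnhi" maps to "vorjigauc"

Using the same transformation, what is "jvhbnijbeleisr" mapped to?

The pattern: shift every letter 13 places forward in the alphabet (wrapping around) — i.e. ROT13, then swap the first and last characters.
So "jvhbnijbeleisr" becomes "eiuoavworyrvfw".

eiuoavworyrvfw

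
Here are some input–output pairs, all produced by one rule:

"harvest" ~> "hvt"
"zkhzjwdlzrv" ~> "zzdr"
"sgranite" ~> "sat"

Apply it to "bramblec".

bme

Each output is the input with this applied: keep one character in every 3, starting at position 1 (positions 1st, 4th, 7th, ...).
Doing the same to "bramblec": "bme".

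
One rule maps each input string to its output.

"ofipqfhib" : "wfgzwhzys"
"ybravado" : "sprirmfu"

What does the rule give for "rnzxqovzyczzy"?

eioqfhqmtpqqp

What's happening: swap each adjacent pair of characters (1↔2, 3↔4, ...), then shift every letter 9 places backward in the alphabet (wrapping around).
For "rnzxqovzyczzy" the result is "eioqfhqmtpqqp".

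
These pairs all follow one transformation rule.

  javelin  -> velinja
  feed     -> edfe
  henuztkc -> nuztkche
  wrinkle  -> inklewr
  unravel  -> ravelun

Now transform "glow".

owgl

The pattern: move the first 2 characters to the end (rotate left by 2).
So "glow" becomes "owgl".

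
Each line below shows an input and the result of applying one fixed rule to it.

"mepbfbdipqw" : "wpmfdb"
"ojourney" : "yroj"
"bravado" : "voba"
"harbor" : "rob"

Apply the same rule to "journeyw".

yuoj

In each case the input is transformed by: sort the characters into reverse alphabetical order, then keep every other character starting from the first (positions 1st, 3rd, 5th, ...).
For "journeyw", step one produces "ywuronje"; step two turns that into "yuoj".
(Check on "ojourney": → "yuroonje" → "yroj" ✓)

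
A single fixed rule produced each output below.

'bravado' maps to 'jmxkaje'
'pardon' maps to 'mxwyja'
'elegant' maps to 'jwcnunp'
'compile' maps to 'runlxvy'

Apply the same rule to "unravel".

enudwaj

Rule — move the last 3 characters to the front (rotate right by 3), then shift every letter 9 places forward in the alphabet (wrapping around).
Working it through for "unravel": intermediate "velunra", final "enudwaj".
(Check on "pardon": → "donpar" → "mxwyja" ✓)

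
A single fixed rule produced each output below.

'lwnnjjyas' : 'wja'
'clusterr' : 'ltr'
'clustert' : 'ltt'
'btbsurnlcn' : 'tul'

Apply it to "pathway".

aw

The transformation: keep one character in every 3, starting at position 2 (positions 2nd, 5th, 8th, ...).
Applying that to "pathway" gives "aw".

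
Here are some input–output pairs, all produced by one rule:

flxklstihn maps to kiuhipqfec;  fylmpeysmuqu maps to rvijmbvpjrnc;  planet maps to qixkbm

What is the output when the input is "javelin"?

kxsbifg

Looking at the pairs, the operation is to swap the first and last characters, then shift every letter 3 places backward in the alphabet (wrapping around).
Working it through for "javelin": intermediate "navelij", final "kxsbifg".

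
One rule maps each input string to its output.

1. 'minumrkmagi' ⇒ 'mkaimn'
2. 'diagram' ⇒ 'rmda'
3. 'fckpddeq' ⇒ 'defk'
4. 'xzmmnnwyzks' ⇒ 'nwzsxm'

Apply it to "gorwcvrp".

The rule is to keep every other character starting from the first (positions 1st, 3rd, 5th, ...), then move the first 2 characters to the end (rotate left by 2).
On "gorwcvrp": the first step gives "grcr", and the second then gives "crgr".
(Check on "diagram": → "darm" → "rmda" ✓)

crgr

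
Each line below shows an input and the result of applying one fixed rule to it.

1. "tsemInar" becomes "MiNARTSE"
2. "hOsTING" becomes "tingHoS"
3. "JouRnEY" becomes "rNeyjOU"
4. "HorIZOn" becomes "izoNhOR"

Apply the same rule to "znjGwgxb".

gWGXBZNJ

The rule is to flip the case of every letter, then move the first 3 characters to the end (rotate left by 3).
On "znjGwgxb": the first step gives "ZNJgWGXB", and the second then gives "gWGXBZNJ".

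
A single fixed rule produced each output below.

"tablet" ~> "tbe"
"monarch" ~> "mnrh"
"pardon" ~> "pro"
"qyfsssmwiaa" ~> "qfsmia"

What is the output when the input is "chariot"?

The rule is to keep every other character starting from the first (positions 1st, 3rd, 5th, ...).
So "chariot" becomes "cait".

cait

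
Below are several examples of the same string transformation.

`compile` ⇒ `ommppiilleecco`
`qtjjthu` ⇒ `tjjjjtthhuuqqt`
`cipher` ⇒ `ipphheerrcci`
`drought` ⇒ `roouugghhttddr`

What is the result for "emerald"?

Looking at the pairs, the operation is to double every character, then move the first 3 characters to the end (rotate left by 3).
Starting from "emerald": after the first operation, "eemmeerraalldd"; after the second, "meerraallddeem".
(Check on "cipher": → "cciipphheerr" → "ipphheerrcci" ✓)

meerraallddeem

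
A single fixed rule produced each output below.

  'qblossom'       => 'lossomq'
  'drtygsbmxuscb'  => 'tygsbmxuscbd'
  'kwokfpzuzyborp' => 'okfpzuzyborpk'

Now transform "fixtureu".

What's happening: move the first 2 characters to the end (rotate left by 2), then delete the last character.
For "fixtureu", step one produces "xtureufi"; step two turns that into "xtureuf".

xtureuf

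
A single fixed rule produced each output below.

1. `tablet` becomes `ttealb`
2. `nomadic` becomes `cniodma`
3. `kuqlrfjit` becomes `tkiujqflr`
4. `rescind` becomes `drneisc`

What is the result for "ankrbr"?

Rule — take characters alternately from the front and the back (1st, last, 2nd, 2nd-last, ...), then swap each adjacent pair of characters (1↔2, 3↔4, ...).
Applying both steps to "ankrbr": "arnbkr", then "rabnrk".

rabnrk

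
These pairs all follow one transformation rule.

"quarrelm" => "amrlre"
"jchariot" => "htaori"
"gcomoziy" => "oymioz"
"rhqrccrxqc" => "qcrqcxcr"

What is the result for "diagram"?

amgar

The rule is to delete the first 2 characters, then take characters alternately from the front and the back (1st, last, 2nd, 2nd-last, ...).
Starting from "diagram": after the first operation, "agram"; after the second, "amgar".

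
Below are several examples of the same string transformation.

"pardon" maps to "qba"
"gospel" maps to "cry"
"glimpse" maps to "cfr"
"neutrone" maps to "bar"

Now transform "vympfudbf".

In each case the input is transformed by: shift every letter 13 places forward in the alphabet (wrapping around) — i.e. ROT13, then keep only the last 3 characters.
For "vympfudbf", step one produces "ilzcshqos"; step two turns that into "qos".

qos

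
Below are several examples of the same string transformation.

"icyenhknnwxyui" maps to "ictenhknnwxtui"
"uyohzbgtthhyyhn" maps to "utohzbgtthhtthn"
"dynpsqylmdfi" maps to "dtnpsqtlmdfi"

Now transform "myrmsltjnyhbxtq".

mtrmsltjnthbxtq

Each output is the input with this applied: replace every "y" with "t".
So "myrmsltjnyhbxtq" becomes "mtrmsltjnthbxtq".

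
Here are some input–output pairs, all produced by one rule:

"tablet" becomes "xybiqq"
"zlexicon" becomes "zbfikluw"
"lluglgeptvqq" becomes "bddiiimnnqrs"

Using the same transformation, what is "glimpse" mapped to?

The rule is to sort the characters into alphabetical order, then shift every letter 3 places backward in the alphabet (wrapping around).
On "glimpse": the first step gives "egilmps", and the second then gives "bdfijmp".
(Check on "zlexicon": → "ceilnoxz" → "zbfikluw" ✓)

bdfijmp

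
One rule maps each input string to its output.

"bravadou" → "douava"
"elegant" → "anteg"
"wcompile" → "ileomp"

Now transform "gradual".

ualad

The pattern: delete the first 2 characters, then move the last 3 characters to the front (rotate right by 3).
So "gradual" becomes "ualad".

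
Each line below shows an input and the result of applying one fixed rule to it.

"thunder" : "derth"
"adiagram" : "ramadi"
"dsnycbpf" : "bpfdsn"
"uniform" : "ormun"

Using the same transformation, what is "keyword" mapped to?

The rule is to move the last 3 characters to the front (rotate right by 3), then delete the last 2 characters.
"keyword" → "ordkeyw" → "ordke".

ordke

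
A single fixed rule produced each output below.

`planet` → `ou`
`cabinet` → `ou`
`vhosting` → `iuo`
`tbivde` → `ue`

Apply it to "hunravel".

Rule — shift every letter 1 place forward in the alphabet (wrapping around), then keep only the vowels.
Applying that to "hunravel" gives "io".
(Check on "planet": → "qmbofu" → "ou" ✓)

io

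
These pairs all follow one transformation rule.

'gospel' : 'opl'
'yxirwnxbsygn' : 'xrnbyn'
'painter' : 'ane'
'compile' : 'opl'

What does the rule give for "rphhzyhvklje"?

phyvle

Each output is the input with this applied: keep every other character starting from the second (positions 2nd, 4th, 6th, ...).
So "rphhzyhvklje" becomes "phyvle".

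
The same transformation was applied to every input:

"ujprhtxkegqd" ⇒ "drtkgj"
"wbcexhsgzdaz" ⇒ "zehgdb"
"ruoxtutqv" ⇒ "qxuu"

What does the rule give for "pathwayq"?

Looking at the pairs, the operation is to keep every other character starting from the second (positions 2nd, 4th, 6th, ...), then swap the first and last characters.
On "pathwayq": the first step gives "ahaq", and the second then gives "qhaa".
(Check on "ruoxtutqv": → "uxuq" → "qxuu" ✓)

qhaa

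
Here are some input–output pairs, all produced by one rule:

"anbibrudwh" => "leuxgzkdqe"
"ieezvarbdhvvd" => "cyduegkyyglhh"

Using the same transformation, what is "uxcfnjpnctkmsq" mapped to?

iqmsqfwnpvtxaf

In each case the input is transformed by: shift every letter 3 places forward in the alphabet (wrapping around), then move the first 3 characters to the end (rotate left by 3).
Starting from "uxcfnjpnctkmsq": after the first operation, "xafiqmsqfwnpvt"; after the second, "iqmsqfwnpvtxaf".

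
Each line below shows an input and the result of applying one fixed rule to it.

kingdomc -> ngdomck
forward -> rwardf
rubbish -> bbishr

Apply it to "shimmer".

immers

The rule is to move the first 2 characters to the end (rotate left by 2), then delete the last character.
Starting from "shimmer": after the first operation, "immersh"; after the second, "immers".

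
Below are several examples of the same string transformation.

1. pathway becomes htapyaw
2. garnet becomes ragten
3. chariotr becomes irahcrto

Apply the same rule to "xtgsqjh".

Rule — reverse the string, then move the first 3 characters to the end (rotate left by 3).
Starting from "xtgsqjh": after the first operation, "hjqsgtx"; after the second, "sgtxhjq".

sgtxhjq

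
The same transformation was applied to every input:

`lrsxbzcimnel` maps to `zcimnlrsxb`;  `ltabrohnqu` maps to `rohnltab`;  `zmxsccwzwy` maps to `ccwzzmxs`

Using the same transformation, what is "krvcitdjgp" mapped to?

itdjkrvc

Looking at the pairs, the operation is to delete the last 2 characters, then swap the front and back halves of the string.
For "krvcitdjgp", step one produces "krvcitdj"; step two turns that into "itdjkrvc".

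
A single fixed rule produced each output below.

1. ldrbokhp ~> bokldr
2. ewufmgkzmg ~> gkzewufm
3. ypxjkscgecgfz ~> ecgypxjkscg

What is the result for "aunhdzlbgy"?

zlbaunhd

The rule is to delete the last 2 characters, then move the last 3 characters to the front (rotate right by 3).
So "aunhdzlbgy" becomes "zlbaunhd".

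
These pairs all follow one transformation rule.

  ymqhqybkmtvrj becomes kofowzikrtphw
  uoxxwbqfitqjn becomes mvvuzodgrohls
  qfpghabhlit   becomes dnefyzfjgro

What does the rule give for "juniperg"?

slgncpeh

What's happening: shift every letter 2 places backward in the alphabet (wrapping around), then move the first character to the end.
On "juniperg": the first step gives "hslgncpe", and the second then gives "slgncpeh".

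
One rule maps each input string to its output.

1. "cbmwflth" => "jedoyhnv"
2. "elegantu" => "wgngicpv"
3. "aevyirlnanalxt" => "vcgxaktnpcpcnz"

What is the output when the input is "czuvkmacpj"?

lebwxmocer

What's happening: move the last character to the front, then shift every letter 2 places forward in the alphabet (wrapping around).
Applying both steps to "czuvkmacpj": "jczuvkmacp", then "lebwxmocer".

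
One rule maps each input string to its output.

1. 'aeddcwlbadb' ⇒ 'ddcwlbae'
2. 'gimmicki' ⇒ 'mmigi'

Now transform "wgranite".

The transformation: delete the last 3 characters, then move the first 2 characters to the end (rotate left by 2).
"wgranite" → "wgran" → "ranwg".

ranwg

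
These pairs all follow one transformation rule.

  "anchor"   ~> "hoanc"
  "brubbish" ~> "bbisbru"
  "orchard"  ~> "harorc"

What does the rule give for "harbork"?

Looking at the pairs, the operation is to delete the last character, then move the first 3 characters to the end (rotate left by 3).
For "harbork", step one produces "harbor"; step two turns that into "borhar".
(Check on "orchard": → "orchar" → "harorc" ✓)

borhar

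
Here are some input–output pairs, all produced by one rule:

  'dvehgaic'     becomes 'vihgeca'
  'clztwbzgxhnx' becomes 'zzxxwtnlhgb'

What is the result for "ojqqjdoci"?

qqojjidc

Rule — delete the first character, then sort the characters into reverse alphabetical order.
"ojqqjdoci" → "jqqjdoci" → "qqojjidc".
(Check on "dvehgaic": → "vehgaic" → "vihgeca" ✓)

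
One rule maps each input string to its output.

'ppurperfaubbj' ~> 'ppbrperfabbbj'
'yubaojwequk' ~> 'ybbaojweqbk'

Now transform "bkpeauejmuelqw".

bkpeabejmbelqw

The rule is to replace every "u" with "b".
So "bkpeauejmuelqw" becomes "bkpeabejmbelqw".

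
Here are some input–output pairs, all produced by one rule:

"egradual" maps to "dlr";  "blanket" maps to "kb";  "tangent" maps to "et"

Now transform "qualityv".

iva

Rule — move the first 3 characters to the end (rotate left by 3), then keep one character in every 3, starting at position 2 (positions 2nd, 5th, 8th, ...).
Applying both steps to "qualityv": "lityvqua", then "iva".
(Check on "tangent": → "genttan" → "et" ✓)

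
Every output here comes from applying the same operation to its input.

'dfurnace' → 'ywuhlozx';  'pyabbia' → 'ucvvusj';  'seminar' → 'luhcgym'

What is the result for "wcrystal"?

What's happening: reverse the string, then shift every letter 6 places backward in the alphabet (wrapping around).
On "wcrystal": the first step gives "latsyrcw", and the second then gives "funmslwq".

funmslwq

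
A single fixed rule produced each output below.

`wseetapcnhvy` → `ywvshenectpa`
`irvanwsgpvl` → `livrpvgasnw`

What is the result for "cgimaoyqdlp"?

Looking at the pairs, the operation is to take characters alternately from the front and the back (1st, last, 2nd, 2nd-last, ...), then swap each adjacent pair of characters (1↔2, 3↔4, ...).
On "cgimaoyqdlp": the first step gives "cpglidmqayo", and the second then gives "pclgdiqmyao".

pclgdiqmyao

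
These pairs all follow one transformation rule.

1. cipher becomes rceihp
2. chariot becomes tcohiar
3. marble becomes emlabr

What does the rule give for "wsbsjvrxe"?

ewxsrbvsj

What's happening: reverse the string, then take characters alternately from the front and the back (1st, last, 2nd, 2nd-last, ...).
So "wsbsjvrxe" becomes "ewxsrbvsj".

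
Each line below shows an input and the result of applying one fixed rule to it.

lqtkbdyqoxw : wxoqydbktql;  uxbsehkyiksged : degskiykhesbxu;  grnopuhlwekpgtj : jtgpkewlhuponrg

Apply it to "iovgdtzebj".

jbeztdgvoi

The pattern: reverse the string.
"iovgdtzebj" → "jbeztdgvoi".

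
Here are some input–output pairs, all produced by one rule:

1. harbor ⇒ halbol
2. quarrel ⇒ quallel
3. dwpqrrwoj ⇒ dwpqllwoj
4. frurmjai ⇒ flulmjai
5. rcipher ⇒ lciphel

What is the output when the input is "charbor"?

The pattern: replace every "r" with "l".
For "charbor" the result is "chalbol".

chalbol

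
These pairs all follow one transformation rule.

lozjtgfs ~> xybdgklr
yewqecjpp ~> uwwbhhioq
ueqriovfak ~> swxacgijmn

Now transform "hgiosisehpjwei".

In each case the input is transformed by: sort the characters into alphabetical order, then shift every letter 8 places backward in the alphabet (wrapping around).
"hgiosisehpjwei" → "eeghhiiijopssw" → "wwyzzaaabghkko".
(Check on "lozjtgfs": → "fgjlostz" → "xybdgklr" ✓)

wwyzzaaabghkko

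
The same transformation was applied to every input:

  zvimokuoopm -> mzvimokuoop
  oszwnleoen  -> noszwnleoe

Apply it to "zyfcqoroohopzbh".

hzyfcqoroohopzb

In each case the input is transformed by: move the last character to the front.
"zyfcqoroohopzbh" → "hzyfcqoroohopzb".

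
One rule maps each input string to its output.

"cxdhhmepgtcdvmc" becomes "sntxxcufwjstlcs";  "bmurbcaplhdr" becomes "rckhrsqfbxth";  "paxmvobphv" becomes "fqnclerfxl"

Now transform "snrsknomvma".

Looking at the pairs, the operation is to shift every letter 10 places backward in the alphabet (wrapping around).
For "snrsknomvma" the result is "idhiadeclcq".

idhiadeclcq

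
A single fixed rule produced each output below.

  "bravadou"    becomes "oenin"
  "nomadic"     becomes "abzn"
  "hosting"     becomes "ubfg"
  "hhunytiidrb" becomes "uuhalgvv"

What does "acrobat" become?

npeb

Looking at the pairs, the operation is to delete the last 3 characters, then shift every letter 13 places forward in the alphabet (wrapping around) — i.e. ROT13.
Starting from "acrobat": after the first operation, "acro"; after the second, "npeb".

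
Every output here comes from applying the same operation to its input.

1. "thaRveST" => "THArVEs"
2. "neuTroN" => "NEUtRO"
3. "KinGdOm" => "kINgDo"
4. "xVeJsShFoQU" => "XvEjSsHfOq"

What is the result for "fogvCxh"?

The rule is to delete the last character, then flip the case of every letter.
On "fogvCxh": the first step gives "fogvCx", and the second then gives "FOGVcX".

FOGVcX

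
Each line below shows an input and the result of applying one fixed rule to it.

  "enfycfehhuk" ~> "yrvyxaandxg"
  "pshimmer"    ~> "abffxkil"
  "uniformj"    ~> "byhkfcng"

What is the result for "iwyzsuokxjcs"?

Each output is the input with this applied: move the first 2 characters to the end (rotate left by 2), then shift every letter 7 places backward in the alphabet (wrapping around).
Doing the same to "iwyzsuokxjcs": "rslnhdqcvlbp".
(Check on "pshimmer": → "himmerps" → "abffxkil" ✓)

rslnhdqcvlbp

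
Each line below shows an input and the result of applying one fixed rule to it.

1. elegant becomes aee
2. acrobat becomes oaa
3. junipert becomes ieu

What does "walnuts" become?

ua

Each output is the input with this applied: move the first 3 characters to the end (rotate left by 3), then keep only the vowels.
Applying both steps to "walnuts": "nutswal", then "ua".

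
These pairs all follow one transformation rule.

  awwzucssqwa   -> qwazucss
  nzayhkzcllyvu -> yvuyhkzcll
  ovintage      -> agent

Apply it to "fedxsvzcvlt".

vltxsvzc

Each output is the input with this applied: delete the first 3 characters, then move the last 3 characters to the front (rotate right by 3).
"fedxsvzcvlt" → "xsvzcvlt" → "vltxsvzc".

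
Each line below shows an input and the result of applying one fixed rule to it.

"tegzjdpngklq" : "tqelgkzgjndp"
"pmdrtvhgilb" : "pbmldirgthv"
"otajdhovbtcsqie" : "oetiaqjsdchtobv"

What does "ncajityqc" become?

nccqayjti

Each output is the input with this applied: take characters alternately from the front and the back (1st, last, 2nd, 2nd-last, ...).
On "ncajityqc" that produces "nccqayjti".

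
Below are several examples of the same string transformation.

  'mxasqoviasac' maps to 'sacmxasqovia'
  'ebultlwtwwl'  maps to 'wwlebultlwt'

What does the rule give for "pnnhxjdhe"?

dhepnnhxj

The transformation: move the last 3 characters to the front (rotate right by 3).
For "pnnhxjdhe" the result is "dhepnnhxj".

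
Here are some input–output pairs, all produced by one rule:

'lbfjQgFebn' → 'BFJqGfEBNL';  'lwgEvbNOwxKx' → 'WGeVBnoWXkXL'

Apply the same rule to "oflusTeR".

In each case the input is transformed by: flip the case of every letter, then move the first character to the end.
On "oflusTeR": the first step gives "OFLUStEr", and the second then gives "FLUStErO".

FLUStErO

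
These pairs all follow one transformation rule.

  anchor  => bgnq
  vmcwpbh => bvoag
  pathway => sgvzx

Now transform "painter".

Each output is the input with this applied: delete the first 2 characters, then shift every letter 1 place backward in the alphabet (wrapping around).
For "painter" the result is "hmsdq".

hmsdq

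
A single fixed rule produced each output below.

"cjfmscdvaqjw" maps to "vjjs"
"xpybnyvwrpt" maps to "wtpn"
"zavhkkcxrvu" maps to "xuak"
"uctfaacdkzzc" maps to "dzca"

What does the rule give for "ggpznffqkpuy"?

Each output is the input with this applied: keep one character in every 3, starting at position 2 (positions 2nd, 5th, 8th, ...), then swap the front and back halves of the string.
Applying that to "ggpznffqkpuy" gives "qugn".

qugn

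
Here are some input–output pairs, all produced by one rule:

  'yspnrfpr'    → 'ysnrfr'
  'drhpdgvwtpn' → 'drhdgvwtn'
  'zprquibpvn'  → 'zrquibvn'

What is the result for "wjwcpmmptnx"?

wjwcmmtnx

What's happening: remove every "p".
"wjwcpmmptnx" → "wjwcmmtnx".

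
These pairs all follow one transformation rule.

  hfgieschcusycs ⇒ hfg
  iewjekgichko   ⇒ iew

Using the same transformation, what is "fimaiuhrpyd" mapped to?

What's happening: keep only the first 3 characters.
Applying that to "fimaiuhrpyd" gives "fim".

fim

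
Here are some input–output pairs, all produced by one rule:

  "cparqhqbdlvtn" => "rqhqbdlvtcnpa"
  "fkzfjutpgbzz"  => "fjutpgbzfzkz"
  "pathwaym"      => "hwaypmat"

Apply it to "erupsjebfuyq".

psjebfuyeqru

Each output is the input with this applied: swap the first and last characters, then move the first 3 characters to the end (rotate left by 3).
On "erupsjebfuyq": the first step gives "qrupsjebfuye", and the second then gives "psjebfuyeqru".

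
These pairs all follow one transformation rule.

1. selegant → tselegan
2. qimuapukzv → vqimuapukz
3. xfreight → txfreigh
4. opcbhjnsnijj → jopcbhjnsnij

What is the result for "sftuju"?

usftuj

The transformation: move the last character to the front.
Doing the same to "sftuju": "usftuj".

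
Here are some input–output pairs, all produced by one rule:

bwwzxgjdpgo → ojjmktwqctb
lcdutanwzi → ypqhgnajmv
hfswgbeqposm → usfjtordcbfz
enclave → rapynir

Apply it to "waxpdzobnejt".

jnkcqmboarwg

The transformation: shift every letter 13 places forward in the alphabet (wrapping around) — i.e. ROT13.
Applying that to "waxpdzobnejt" gives "jnkcqmboarwg".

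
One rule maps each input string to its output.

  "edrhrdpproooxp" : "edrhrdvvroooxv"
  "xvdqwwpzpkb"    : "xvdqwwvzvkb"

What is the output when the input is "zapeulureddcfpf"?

zaveulureddcfvf

The rule is to replace every "p" with "v".
"zapeulureddcfpf" → "zaveulureddcfvf".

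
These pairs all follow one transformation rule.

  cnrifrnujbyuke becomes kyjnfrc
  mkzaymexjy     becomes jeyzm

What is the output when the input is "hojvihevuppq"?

pueijh

The pattern: reverse the string, then keep every other character starting from the second (positions 2nd, 4th, 6th, ...).
Applying both steps to "hojvihevuppq": "qppuvehivjoh", then "pueijh".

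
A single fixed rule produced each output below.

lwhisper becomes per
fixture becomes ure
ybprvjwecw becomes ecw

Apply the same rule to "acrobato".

Rule — keep only the last 3 characters.
For "acrobato" the result is "ato".

ato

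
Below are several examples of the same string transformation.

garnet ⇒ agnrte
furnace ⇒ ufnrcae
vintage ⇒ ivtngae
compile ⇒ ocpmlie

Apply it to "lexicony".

Each output is the input with this applied: swap each adjacent pair of characters (1↔2, 3↔4, ...).
So "lexicony" becomes "elixocyn".

elixocyn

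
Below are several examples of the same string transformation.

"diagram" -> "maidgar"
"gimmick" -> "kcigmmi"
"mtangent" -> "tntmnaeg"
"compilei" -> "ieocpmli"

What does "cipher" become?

In each case the input is transformed by: move the last 2 characters to the front (rotate right by 2), then swap each adjacent pair of characters (1↔2, 3↔4, ...).
So "cipher" becomes "reichp".
(Check on "diagram": → "amdiagr" → "maidgar" ✓)

reichp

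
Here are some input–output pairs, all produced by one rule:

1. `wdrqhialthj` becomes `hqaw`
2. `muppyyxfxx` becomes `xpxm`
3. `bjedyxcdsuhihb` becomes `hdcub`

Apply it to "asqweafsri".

Each output is the input with this applied: keep one character in every 3, starting at position 1 (positions 1st, 4th, 7th, ...), then swap the first and last characters.
"asqweafsri" → "awfi" → "iwfa".
(Check on "muppyyxfxx": → "mpxx" → "xpxm" ✓)

iwfa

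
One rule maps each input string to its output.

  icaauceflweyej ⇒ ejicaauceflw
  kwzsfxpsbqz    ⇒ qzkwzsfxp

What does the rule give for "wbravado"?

The rule is to move the last 2 characters to the front (rotate right by 2), then delete the last 2 characters.
Applying both steps to "wbravado": "dowbrava", then "dowbra".

dowbra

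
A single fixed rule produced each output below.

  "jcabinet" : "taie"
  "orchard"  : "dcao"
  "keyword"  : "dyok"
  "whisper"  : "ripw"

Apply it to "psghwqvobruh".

hgwvbu

What's happening: swap the first and last characters, then keep every other character starting from the first (positions 1st, 3rd, 5th, ...).
"psghwqvobruh" → "hsghwqvobrup" → "hgwvbu".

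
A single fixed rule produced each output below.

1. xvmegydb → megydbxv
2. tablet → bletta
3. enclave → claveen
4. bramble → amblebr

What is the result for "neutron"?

utronne

Each output is the input with this applied: move the first 2 characters to the end (rotate left by 2).
For "neutron" the result is "utronne".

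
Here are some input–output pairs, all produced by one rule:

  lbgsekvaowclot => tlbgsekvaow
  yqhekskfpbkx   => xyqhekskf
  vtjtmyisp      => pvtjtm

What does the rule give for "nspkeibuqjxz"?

The rule is to move the last character to the front, then delete the last 3 characters.
Doing the same to "nspkeibuqjxz": "znspkeibu".

znspkeibu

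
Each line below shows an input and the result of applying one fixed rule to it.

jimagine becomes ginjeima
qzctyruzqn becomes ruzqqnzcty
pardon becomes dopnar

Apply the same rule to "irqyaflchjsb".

Rule — swap the first and last characters, then swap the front and back halves of the string.
"irqyaflchjsb" → "lchjsibrqyaf".

lchjsibrqyaf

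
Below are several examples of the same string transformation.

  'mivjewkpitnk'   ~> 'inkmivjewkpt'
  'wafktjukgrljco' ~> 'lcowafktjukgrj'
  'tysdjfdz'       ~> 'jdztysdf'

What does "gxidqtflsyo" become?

In each case the input is transformed by: move the last 3 characters to the front (rotate right by 3), then swap the first and last characters.
"gxidqtflsyo" → "lyogxidqtfs".

lyogxidqtfs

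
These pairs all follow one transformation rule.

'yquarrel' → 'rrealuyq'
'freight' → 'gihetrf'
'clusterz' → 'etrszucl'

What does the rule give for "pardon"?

droanp

In each case the input is transformed by: move the last 3 characters to the front (rotate right by 3), then take characters alternately from the front and the back (1st, last, 2nd, 2nd-last, ...).
Applying both steps to "pardon": "donpar", then "droanp".
(Check on "clusterz": → "erzclust" → "etrszucl" ✓)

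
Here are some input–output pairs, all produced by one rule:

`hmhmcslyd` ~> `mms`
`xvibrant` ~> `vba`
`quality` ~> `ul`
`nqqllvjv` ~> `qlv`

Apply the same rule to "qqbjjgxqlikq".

The transformation: keep every other character starting from the second (positions 2nd, 4th, 6th, ...), then delete the last character.
Applying both steps to "qqbjjgxqlikq": "qjgqiq", then "qjgqi".

qjgqi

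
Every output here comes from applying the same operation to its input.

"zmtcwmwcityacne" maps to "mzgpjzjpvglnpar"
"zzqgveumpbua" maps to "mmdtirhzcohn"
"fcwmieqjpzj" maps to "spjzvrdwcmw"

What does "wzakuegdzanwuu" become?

jmnxhrtqmnajhh

Looking at the pairs, the operation is to shift every letter 13 places forward in the alphabet (wrapping around) — i.e. ROT13.
So "wzakuegdzanwuu" becomes "jmnxhrtqmnajhh".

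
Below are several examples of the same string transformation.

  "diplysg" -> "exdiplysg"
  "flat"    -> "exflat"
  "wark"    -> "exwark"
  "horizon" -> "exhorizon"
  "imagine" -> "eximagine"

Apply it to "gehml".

What's happening: prepend "ex".
For "gehml" the result is "exgehml".

exgehml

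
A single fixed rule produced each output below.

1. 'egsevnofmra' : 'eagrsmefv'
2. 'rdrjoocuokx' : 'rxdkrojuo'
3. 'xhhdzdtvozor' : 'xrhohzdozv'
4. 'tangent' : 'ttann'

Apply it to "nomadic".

The pattern: take characters alternately from the front and the back (1st, last, 2nd, 2nd-last, ...), then delete the last 2 characters.
Working it through for "nomadic": intermediate "ncoimda", final "ncoim".

ncoim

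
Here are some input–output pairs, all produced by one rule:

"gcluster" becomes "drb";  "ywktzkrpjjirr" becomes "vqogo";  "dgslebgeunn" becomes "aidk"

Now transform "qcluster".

nrb

The pattern: shift every letter 3 places backward in the alphabet (wrapping around), then keep one character in every 3, starting at position 1 (positions 1st, 4th, 7th, ...).
For "qcluster", step one produces "nzirpqbo"; step two turns that into "nrb".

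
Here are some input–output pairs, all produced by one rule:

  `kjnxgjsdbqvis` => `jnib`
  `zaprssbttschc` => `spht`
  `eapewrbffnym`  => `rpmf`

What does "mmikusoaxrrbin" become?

sibx

Looking at the pairs, the operation is to keep one character in every 3, starting at position 3 (positions 3rd, 6th, 9th, ...), then swap each adjacent pair of characters (1↔2, 3↔4, ...).
"mmikusoaxrrbin" → "isxb" → "sibx".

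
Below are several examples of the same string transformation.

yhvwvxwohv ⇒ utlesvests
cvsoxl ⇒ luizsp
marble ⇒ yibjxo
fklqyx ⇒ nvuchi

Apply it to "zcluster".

The rule is to swap the front and back halves of the string, then shift every letter 3 places backward in the alphabet (wrapping around).
For "zcluster", step one produces "sterzclu"; step two turns that into "pqbowzir".

pqbowzir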